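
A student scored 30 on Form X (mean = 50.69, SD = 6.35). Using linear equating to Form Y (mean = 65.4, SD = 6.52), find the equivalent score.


slope = SD_Y / SD_X = 6.52 / 6.35 ~ 1.0268
intercept = mean_Y - slope * mean_X = 65.4 - (6.52 / 6.35) * 50.69 ~ 13.3529
Y = slope * X + intercept. To avoid rounding drift from the rounded slope/intercept, evaluate the equivalent form Y = mean_Y + SD_Y * (X - mean_X) / SD_X at full precision:
Y = 65.4 + 6.52 * (30 - 50.69) / 6.35
Y = 65.4 - 6.52 * 20.69 / 6.35
Y = 65.4 - 134.8988 / 6.35
Y = 65.4 - 21.2439
Y = 44.1561

44.1561


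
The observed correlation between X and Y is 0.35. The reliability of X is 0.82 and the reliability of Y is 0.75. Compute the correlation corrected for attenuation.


r_corrected = rxy / sqrt(rxx * ryy)
= 0.35 / sqrt(0.82 * 0.75)
= 0.35 / sqrt(0.615)
= 0.35 / 0.784219
r_corrected = 0.4463

0.4463


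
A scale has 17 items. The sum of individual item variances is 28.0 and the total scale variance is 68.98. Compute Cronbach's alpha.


alpha = (k/(k-1)) * (1 - sum(si^2)/s_total^2)
= (17/16) * (1 - 28.0/68.98)
alpha = 0.6312

0.6312


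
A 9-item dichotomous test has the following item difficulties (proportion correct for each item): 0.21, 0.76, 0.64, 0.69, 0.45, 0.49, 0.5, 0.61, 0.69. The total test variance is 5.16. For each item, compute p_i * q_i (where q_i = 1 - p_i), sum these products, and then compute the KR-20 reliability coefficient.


For each item, compute p_i * q_i:
  Item 1: 0.21 * 0.79 = 0.1659
  Item 2: 0.76 * 0.24 = 0.1824
  Item 3: 0.64 * 0.36 = 0.2304
  Item 4: 0.69 * 0.31 = 0.2139
  Item 5: 0.45 * 0.55 = 0.2475
  Item 6: 0.49 * 0.51 = 0.2499
  Item 7: 0.5 * 0.5 = 0.25
  Item 8: 0.61 * 0.39 = 0.2379
  Item 9: 0.69 * 0.31 = 0.2139
Sum(p_i * q_i) = 0.1659 + 0.1824 + 0.2304 + 0.2139 + 0.2475 + 0.2499 + 0.25 + 0.2379 + 0.2139 = 1.9918
KR-20 = (k/(k-1)) * (1 - Sum(p_i*q_i) / Var_total)
= (9/8) * (1 - 1.9918/5.16)
= 1.125 * 0.614
KR-20 = 0.6907

0.6907


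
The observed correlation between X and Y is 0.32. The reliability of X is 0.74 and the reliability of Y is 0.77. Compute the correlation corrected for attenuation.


r_corrected = rxy / sqrt(rxx * ryy)
= 0.32 / sqrt(0.74 * 0.77)
= 0.32 / sqrt(0.5698)
= 0.32 / 0.754851
r_corrected = 0.4239

0.4239


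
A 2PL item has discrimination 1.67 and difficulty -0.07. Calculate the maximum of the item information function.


For 2PL, max info at theta = b = -0.07
I_max = a^2 / 4 = 1.67^2 / 4
= 2.7889 / 4
I_max = 0.6972

0.6972


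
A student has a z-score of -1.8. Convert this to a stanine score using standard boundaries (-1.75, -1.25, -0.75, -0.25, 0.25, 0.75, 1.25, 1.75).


Stanine boundaries: [-1.75, -1.25, -0.75, -0.25, 0.25, 0.75, 1.25, 1.75]
z = -1.8
Check each boundary:
  z < -1.75
  z < -1.25
  z < -0.75
  z < -0.25
  z < 0.25
  z < 0.75
  z < 1.25
  z < 1.75
Highest qualifying boundary gives stanine = 1

1


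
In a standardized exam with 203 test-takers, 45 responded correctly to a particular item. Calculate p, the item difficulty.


Item difficulty p = number correct / total examinees
p = 45 / 203
p = 0.2217

0.2217


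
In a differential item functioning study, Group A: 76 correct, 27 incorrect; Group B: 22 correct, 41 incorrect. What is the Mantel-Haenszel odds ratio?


Odds_A = 76/27 = 2.8148
Odds_B = 22/41 = 0.5366
OR = Odds_A / Odds_B = 2.8148 / 0.5366
Exactly, OR = (76 * 41) / (27 * 22) = 3116 / 594
OR = 5.2458

5.2458


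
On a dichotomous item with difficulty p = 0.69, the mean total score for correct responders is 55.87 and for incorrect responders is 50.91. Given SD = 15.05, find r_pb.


q = 1 - p = 0.31
rpb = ((M1 - M0) / SD) * sqrt(p * q)
rpb = ((55.87 - 50.91) / 15.05) * sqrt(0.69 * 0.31)
rpb = 0.1524

0.1524


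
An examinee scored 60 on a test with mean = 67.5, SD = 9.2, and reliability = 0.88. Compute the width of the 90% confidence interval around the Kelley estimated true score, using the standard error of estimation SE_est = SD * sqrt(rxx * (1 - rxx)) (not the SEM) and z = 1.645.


True score estimate = 0.88*60 + 0.12*67.5 = 60.9
SE_est = SD * sqrt(rxx * (1 - rxx)) = 9.2 * sqrt(0.88 * 0.12) = 9.2 * sqrt(0.1056) = 2.989646
CI = T_est +/- z * SE_est, so width = 2 * z * SE_est = 2 * 1.645 * 2.989646
Width = 9.8359

9.8359


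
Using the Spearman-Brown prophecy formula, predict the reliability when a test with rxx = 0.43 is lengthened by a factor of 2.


r_new = (n * rxx) / (1 + (n-1) * rxx)
r_new = (2 * 0.43) / (1 + 1 * 0.43)
r_new = 0.86 / 1.43
r_new = 0.6014

0.6014


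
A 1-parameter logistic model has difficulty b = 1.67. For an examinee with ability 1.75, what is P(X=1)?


theta - b = 1.75 - 1.67 = 0.08
exp(-(theta - b)) = exp(-0.08) = 0.9231
P = 1 / (1 + 0.9231)
P = 0.52

0.52


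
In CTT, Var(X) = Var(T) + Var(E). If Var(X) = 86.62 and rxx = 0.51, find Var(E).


var_true = rxx * var_obs = 0.51 * 86.62 = 44.1762
var_error = var_obs - var_true
var_error = 86.62 - 44.1762
var_error = 42.4438

42.4438


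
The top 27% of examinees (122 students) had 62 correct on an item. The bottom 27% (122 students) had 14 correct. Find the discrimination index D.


p_upper = 62/122 = 0.5082
p_lower = 14/122 = 0.1148
D = 0.5082 - 0.1148 = 0.3934

0.3934


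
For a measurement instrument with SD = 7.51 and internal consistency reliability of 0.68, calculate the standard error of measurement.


SEM = SD * sqrt(1 - rxx)
SEM = 7.51 * sqrt(1 - 0.68)
SEM = 7.51 * sqrt(0.32) = 7.51 * 0.565685
SEM = 4.2483

4.2483


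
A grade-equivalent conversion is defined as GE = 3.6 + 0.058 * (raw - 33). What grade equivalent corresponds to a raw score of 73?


raw - median = 73 - 33 = 40
slope * diff = 0.058 * 40 = 2.32
GE = 3.6 + 2.32
GE = 5.92

5.92


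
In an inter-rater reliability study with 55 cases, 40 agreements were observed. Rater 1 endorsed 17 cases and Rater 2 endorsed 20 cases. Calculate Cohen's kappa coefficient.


P_o = 40/55 = 0.727273
P_e = (17*20 + 38*35) / 3025 = 0.552066
kappa = (P_o - P_e) / (1 - P_e)
kappa = (0.727273 - 0.552066) / (1 - 0.552066)
kappa = 0.3911

0.3911


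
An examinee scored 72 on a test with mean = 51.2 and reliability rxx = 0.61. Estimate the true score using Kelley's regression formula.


T_est = rxx * X + (1 - rxx) * mean
T_est = 0.61 * 72 + 0.39 * 51.2
T_est = 43.92 + 19.968
T_est = 63.888

63.888


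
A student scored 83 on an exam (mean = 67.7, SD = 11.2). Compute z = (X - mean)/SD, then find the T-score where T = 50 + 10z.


z = (X - mean) / SD = (83 - 67.7) / 11.2
z = 15.3 / 11.2
z = 1.3661
T-score = T = 50 + 10z
Carry z at full precision (z = 15.3 / 11.2) into the conversion:
T-score = 50 + 10 * (15.3 / 11.2) = 50 + 153 / 11.2
T-score = 50 + 13.6607
T-score = 63.6607

63.6607


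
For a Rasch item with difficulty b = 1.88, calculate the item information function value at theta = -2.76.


P = 1/(1+exp(-(-2.76-1.88))) = 0.0096
I = P*(1-P) = 0.0096 * 0.9904
I = 0.0095

0.0095


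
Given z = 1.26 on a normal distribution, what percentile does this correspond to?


CDF(z) = 0.5 * (1 + erf(z/sqrt(2)))
erf(0.891) = 0.7923
CDF = 0.8962
Percentile rank = 0.8962 * 100 = 89.62

89.62


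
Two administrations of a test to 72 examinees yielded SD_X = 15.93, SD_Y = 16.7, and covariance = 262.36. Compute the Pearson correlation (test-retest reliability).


r = cov(X,Y) / (SD_X * SD_Y)
r = 262.36 / (15.93 * 16.7)
r = 262.36 / 266.031
r = 0.9862

0.9862


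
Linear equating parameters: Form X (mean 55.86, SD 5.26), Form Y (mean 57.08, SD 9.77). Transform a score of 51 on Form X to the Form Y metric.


slope = SD_Y / SD_X = 9.77 / 5.26 ~ 1.8574
intercept = mean_Y - slope * mean_X = 57.08 - (9.77 / 5.26) * 55.86 ~ -46.6752
Y = slope * X + intercept. To avoid rounding drift from the rounded slope/intercept, evaluate the equivalent form Y = mean_Y + SD_Y * (X - mean_X) / SD_X at full precision:
Y = 57.08 + 9.77 * (51 - 55.86) / 5.26
Y = 57.08 - 9.77 * 4.86 / 5.26
Y = 57.08 - 47.4822 / 5.26
Y = 57.08 - 9.027
Y = 48.053

48.053


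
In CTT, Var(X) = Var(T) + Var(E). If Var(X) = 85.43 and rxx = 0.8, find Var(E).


var_true = rxx * var_obs = 0.8 * 85.43 = 68.344
var_error = var_obs - var_true
var_error = 85.43 - 68.344
var_error = 17.086

17.086


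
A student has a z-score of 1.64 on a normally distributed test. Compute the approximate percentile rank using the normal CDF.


CDF(z) = 0.5 * (1 + erf(z/sqrt(2)))
erf(1.1597) = 0.899
CDF = 0.9495
Percentile rank = 0.9495 * 100 = 94.95

94.95


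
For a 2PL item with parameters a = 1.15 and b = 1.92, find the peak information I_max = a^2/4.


For 2PL, max info at theta = b = 1.92
I_max = a^2 / 4 = 1.15^2 / 4
= 1.3225 / 4
I_max = 0.3306

0.3306


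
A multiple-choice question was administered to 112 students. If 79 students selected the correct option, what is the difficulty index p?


Item difficulty p = number correct / total examinees
p = 79 / 112
p = 0.7054

0.7054


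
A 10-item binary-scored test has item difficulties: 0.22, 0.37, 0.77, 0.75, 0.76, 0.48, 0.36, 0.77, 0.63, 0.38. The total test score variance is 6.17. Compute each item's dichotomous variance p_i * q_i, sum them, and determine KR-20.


For each item, compute p_i * q_i:
  Item 1: 0.22 * 0.78 = 0.1716
  Item 2: 0.37 * 0.63 = 0.2331
  Item 3: 0.77 * 0.23 = 0.1771
  Item 4: 0.75 * 0.25 = 0.1875
  Item 5: 0.76 * 0.24 = 0.1824
  Item 6: 0.48 * 0.52 = 0.2496
  Item 7: 0.36 * 0.64 = 0.2304
  Item 8: 0.77 * 0.23 = 0.1771
  Item 9: 0.63 * 0.37 = 0.2331
  Item 10: 0.38 * 0.62 = 0.2356
Sum(p_i * q_i) = 0.1716 + 0.2331 + 0.1771 + 0.1875 + 0.1824 + 0.2496 + 0.2304 + 0.1771 + 0.2331 + 0.2356 = 2.0775
KR-20 = (k/(k-1)) * (1 - Sum(p_i*q_i) / Var_total)
= (10/9) * (1 - 2.0775/6.17)
= 1.1111 * 0.6633
KR-20 = 0.737

0.737


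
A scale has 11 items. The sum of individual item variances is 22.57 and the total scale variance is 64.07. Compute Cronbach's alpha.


alpha = (k/(k-1)) * (1 - sum(si^2)/s_total^2)
= (11/10) * (1 - 22.57/64.07)
alpha = 0.7125

0.7125


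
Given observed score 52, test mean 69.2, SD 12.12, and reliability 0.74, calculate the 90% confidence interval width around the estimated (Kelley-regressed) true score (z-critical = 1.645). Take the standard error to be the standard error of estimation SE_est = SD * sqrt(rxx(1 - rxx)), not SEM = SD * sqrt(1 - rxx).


True score estimate = 0.74*52 + 0.26*69.2 = 56.472
SE_est = SD * sqrt(rxx * (1 - rxx)) = 12.12 * sqrt(0.74 * 0.26) = 12.12 * sqrt(0.1924) = 5.316247
CI = T_est +/- z * SE_est, so width = 2 * z * SE_est = 2 * 1.645 * 5.316247
Width = 17.4905

17.4905


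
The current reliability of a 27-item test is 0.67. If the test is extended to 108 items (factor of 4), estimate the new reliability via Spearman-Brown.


r_new = (n * rxx) / (1 + (n-1) * rxx)
r_new = (4 * 0.67) / (1 + 3 * 0.67)
r_new = 2.68 / 3.01
r_new = 0.8904

0.8904


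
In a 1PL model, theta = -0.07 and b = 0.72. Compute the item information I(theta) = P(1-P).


P = 1/(1+exp(-(-0.07-0.72))) = 0.3122
I = P*(1-P) = 0.3122 * 0.6878
I = 0.2147

0.2147


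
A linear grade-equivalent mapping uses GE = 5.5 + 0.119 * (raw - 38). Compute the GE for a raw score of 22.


raw - median = 22 - 38 = -16
slope * diff = 0.119 * -16 = -1.904
GE = 5.5 + -1.904
GE = 3.596

3.596


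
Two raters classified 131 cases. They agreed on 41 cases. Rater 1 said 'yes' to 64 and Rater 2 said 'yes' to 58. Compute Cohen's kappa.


P_o = 41/131 = 0.312977
P_e = (64*58 + 67*73) / 17161 = 0.501311
kappa = (P_o - P_e) / (1 - P_e)
kappa = (0.312977 - 0.501311) / (1 - 0.501311)
kappa = -0.3777

-0.3777


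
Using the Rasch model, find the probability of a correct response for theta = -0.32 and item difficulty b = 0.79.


theta - b = -0.32 - 0.79 = -1.11
exp(-(theta - b)) = exp(1.11) = 3.0344
P = 1 / (1 + 3.0344)
P = 0.2479

0.2479


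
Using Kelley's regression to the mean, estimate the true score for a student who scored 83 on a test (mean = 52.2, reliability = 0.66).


T_est = rxx * X + (1 - rxx) * mean
T_est = 0.66 * 83 + 0.34 * 52.2
T_est = 54.78 + 17.748
T_est = 72.528

72.528


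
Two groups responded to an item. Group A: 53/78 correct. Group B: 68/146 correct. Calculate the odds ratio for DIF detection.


Odds_A = 53/25 = 2.12
Odds_B = 68/78 = 0.8718
OR = Odds_A / Odds_B = 2.12 / 0.8718
Exactly, OR = (53 * 78) / (25 * 68) = 4134 / 1700
OR = 2.4318

2.4318


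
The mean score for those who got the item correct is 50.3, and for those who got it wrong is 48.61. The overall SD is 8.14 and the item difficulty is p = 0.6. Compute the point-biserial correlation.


q = 1 - p = 0.4
rpb = ((M1 - M0) / SD) * sqrt(p * q)
rpb = ((50.3 - 48.61) / 8.14) * sqrt(0.6 * 0.4)
rpb = 0.1017

0.1017


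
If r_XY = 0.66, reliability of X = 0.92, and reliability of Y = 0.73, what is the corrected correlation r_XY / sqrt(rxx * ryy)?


r_corrected = rxy / sqrt(rxx * ryy)
= 0.66 / sqrt(0.92 * 0.73)
= 0.66 / sqrt(0.6716)
= 0.66 / 0.819512
r_corrected = 0.8054

0.8054


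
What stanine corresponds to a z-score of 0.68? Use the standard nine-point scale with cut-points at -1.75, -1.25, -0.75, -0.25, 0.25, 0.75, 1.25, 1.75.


Stanine boundaries: [-1.75, -1.25, -0.75, -0.25, 0.25, 0.75, 1.25, 1.75]
z = 0.68
Check each boundary:
  z >= -1.75 -> could be stanine 2
  z >= -1.25 -> could be stanine 3
  z >= -0.75 -> could be stanine 4
  z >= -0.25 -> could be stanine 5
  z >= 0.25 -> could be stanine 6
  z < 0.75
  z < 1.25
  z < 1.75
Highest qualifying boundary gives stanine = 6

6


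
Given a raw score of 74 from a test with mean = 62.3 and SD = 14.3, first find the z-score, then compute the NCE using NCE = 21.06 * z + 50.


z = (X - mean) / SD = (74 - 62.3) / 14.3
z = 11.7 / 14.3
z = 0.8182
NCE = NCE = 21.06z + 50
Carry z at full precision (z = 11.7 / 14.3) into the conversion:
NCE = 21.06 * (11.7 / 14.3) + 50 = 246.402 / 14.3 + 50
NCE = 17.2309 + 50
NCE = 67.2309

67.2309


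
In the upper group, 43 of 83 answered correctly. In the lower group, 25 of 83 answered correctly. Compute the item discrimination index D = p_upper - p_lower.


p_upper = 43/83 = 0.5181
p_lower = 25/83 = 0.3012
D = 0.5181 - 0.3012 = 0.2169

0.2169


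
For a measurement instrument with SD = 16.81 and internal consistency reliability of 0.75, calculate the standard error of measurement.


SEM = SD * sqrt(1 - rxx)
SEM = 16.81 * sqrt(1 - 0.75)
SEM = 16.81 * sqrt(0.25) = 16.81 * 0.5
SEM = 8.405

8.405


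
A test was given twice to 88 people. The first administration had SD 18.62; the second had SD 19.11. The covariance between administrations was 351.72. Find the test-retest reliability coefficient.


r = cov(X,Y) / (SD_X * SD_Y)
r = 351.72 / (18.62 * 19.11)
r = 351.72 / 355.8282
r = 0.9885

0.9885


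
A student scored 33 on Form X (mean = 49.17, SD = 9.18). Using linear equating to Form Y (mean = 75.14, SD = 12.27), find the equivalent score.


slope = SD_Y / SD_X = 12.27 / 9.18 ~ 1.3366
intercept = mean_Y - slope * mean_X = 75.14 - (12.27 / 9.18) * 49.17 ~ 9.4193
Y = slope * X + intercept. To avoid rounding drift from the rounded slope/intercept, evaluate the equivalent form Y = mean_Y + SD_Y * (X - mean_X) / SD_X at full precision:
Y = 75.14 + 12.27 * (33 - 49.17) / 9.18
Y = 75.14 - 12.27 * 16.17 / 9.18
Y = 75.14 - 198.4059 / 9.18
Y = 75.14 - 21.6128
Y = 53.5272

53.5272


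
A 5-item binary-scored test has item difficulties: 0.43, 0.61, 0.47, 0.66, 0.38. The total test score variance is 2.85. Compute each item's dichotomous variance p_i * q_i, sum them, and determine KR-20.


For each item, compute p_i * q_i:
  Item 1: 0.43 * 0.57 = 0.2451
  Item 2: 0.61 * 0.39 = 0.2379
  Item 3: 0.47 * 0.53 = 0.2491
  Item 4: 0.66 * 0.34 = 0.2244
  Item 5: 0.38 * 0.62 = 0.2356
Sum(p_i * q_i) = 0.2451 + 0.2379 + 0.2491 + 0.2244 + 0.2356 = 1.1921
KR-20 = (k/(k-1)) * (1 - Sum(p_i*q_i) / Var_total)
= (5/4) * (1 - 1.1921/2.85)
= 1.25 * 0.5817
KR-20 = 0.7271

0.7271


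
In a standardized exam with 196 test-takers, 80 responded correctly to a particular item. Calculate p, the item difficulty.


Item difficulty p = number correct / total examinees
p = 80 / 196
p = 0.4082

0.4082


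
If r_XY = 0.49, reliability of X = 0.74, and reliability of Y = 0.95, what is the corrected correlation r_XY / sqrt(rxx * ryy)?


r_corrected = rxy / sqrt(rxx * ryy)
= 0.49 / sqrt(0.74 * 0.95)
= 0.49 / sqrt(0.703)
= 0.49 / 0.838451
r_corrected = 0.5844

0.5844


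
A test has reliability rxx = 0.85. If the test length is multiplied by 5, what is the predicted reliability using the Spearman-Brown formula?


r_new = (n * rxx) / (1 + (n-1) * rxx)
r_new = (5 * 0.85) / (1 + 4 * 0.85)
r_new = 4.25 / 4.4
r_new = 0.9659

0.9659


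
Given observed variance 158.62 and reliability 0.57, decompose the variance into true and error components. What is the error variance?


var_true = rxx * var_obs = 0.57 * 158.62 = 90.4134
var_error = var_obs - var_true
var_error = 158.62 - 90.4134
var_error = 68.2066

68.2066


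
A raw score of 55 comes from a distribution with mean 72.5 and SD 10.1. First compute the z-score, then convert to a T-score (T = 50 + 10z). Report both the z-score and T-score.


z = (X - mean) / SD = (55 - 72.5) / 10.1
z = -17.5 / 10.1
z = -1.7327
T-score = T = 50 + 10z
Carry z at full precision (z = -17.5 / 10.1) into the conversion:
T-score = 50 + 10 * (-17.5 / 10.1) = 50 + -175 / 10.1
T-score = 50 + -17.3267
T-score = 32.6733

32.6733


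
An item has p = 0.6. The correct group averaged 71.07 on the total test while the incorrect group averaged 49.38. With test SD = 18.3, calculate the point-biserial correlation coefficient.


q = 1 - p = 0.4
rpb = ((M1 - M0) / SD) * sqrt(p * q)
rpb = ((71.07 - 49.38) / 18.3) * sqrt(0.6 * 0.4)
rpb = 0.5806

0.5806


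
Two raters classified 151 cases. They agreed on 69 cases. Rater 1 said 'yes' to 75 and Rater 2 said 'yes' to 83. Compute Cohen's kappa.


P_o = 69/151 = 0.456954
P_e = (75*83 + 76*68) / 22801 = 0.499671
kappa = (P_o - P_e) / (1 - P_e)
kappa = (0.456954 - 0.499671) / (1 - 0.499671)
kappa = -0.0854

-0.0854


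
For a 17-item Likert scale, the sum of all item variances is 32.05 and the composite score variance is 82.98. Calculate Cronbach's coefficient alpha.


alpha = (k/(k-1)) * (1 - sum(si^2)/s_total^2)
= (17/16) * (1 - 32.05/82.98)
alpha = 0.6521

0.6521


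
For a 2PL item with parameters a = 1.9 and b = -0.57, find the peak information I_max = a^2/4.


For 2PL, max info at theta = b = -0.57
I_max = a^2 / 4 = 1.9^2 / 4
= 3.61 / 4
I_max = 0.9025

0.9025


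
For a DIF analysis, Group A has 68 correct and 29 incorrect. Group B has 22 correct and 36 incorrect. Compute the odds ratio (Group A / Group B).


Odds_A = 68/29 = 2.3448
Odds_B = 22/36 = 0.6111
OR = Odds_A / Odds_B = 2.3448 / 0.6111
Exactly, OR = (68 * 36) / (29 * 22) = 2448 / 638
OR = 3.837

3.837


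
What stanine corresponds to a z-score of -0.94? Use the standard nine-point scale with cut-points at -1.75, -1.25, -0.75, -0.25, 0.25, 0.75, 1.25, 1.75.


Stanine boundaries: [-1.75, -1.25, -0.75, -0.25, 0.25, 0.75, 1.25, 1.75]
z = -0.94
Check each boundary:
  z >= -1.75 -> could be stanine 2
  z >= -1.25 -> could be stanine 3
  z < -0.75
  z < -0.25
  z < 0.25
  z < 0.75
  z < 1.25
  z < 1.75
Highest qualifying boundary gives stanine = 3

3


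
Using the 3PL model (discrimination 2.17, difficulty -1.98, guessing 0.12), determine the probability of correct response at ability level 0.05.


logit = 2.17*(0.05 - -1.98) = 4.4051
P* = 1/(1 + exp(-4.4051)) = 0.9879
P = 0.12 + (1 - 0.12) * 0.9879
P = 0.9894

0.9894


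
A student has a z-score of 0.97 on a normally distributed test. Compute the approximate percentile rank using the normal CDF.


CDF(z) = 0.5 * (1 + erf(z/sqrt(2)))
erf(0.6859) = 0.668
CDF = 0.834
Percentile rank = 0.834 * 100 = 83.4

83.4


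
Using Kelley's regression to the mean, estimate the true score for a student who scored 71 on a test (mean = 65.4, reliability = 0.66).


T_est = rxx * X + (1 - rxx) * mean
T_est = 0.66 * 71 + 0.34 * 65.4
T_est = 46.86 + 22.236
T_est = 69.096

69.096


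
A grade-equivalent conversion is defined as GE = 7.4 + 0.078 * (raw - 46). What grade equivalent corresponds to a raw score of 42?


raw - median = 42 - 46 = -4
slope * diff = 0.078 * -4 = -0.312
GE = 7.4 + -0.312
GE = 7.088

7.088


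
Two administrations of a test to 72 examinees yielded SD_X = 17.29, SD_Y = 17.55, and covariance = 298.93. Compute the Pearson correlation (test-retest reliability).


r = cov(X,Y) / (SD_X * SD_Y)
r = 298.93 / (17.29 * 17.55)
r = 298.93 / 303.4395
r = 0.9851

0.9851


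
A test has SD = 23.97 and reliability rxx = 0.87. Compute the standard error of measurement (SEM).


SEM = SD * sqrt(1 - rxx)
SEM = 23.97 * sqrt(1 - 0.87)
SEM = 23.97 * sqrt(0.13) = 23.97 * 0.360555
SEM = 8.6425

8.6425


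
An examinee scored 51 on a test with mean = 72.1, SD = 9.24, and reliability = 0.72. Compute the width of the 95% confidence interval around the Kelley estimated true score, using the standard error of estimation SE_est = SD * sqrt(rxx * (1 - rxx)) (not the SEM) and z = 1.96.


True score estimate = 0.72*51 + 0.28*72.1 = 56.908
SE_est = SD * sqrt(rxx * (1 - rxx)) = 9.24 * sqrt(0.72 * 0.28) = 9.24 * sqrt(0.2016) = 4.14875
CI = T_est +/- z * SE_est, so width = 2 * z * SE_est = 2 * 1.96 * 4.14875
Width = 16.2631

16.2631


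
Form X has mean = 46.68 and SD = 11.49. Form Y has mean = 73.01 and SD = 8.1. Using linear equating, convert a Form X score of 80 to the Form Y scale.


slope = SD_Y / SD_X = 8.1 / 11.49 ~ 0.705
intercept = mean_Y - slope * mean_X = 73.01 - (8.1 / 11.49) * 46.68 ~ 40.1024
Y = slope * X + intercept. To avoid rounding drift from the rounded slope/intercept, evaluate the equivalent form Y = mean_Y + SD_Y * (X - mean_X) / SD_X at full precision:
Y = 73.01 + 8.1 * (80 - 46.68) / 11.49
Y = 73.01 + 8.1 * 33.32 / 11.49
Y = 73.01 + 269.892 / 11.49
Y = 73.01 + 23.4893
Y = 96.4993

96.4993


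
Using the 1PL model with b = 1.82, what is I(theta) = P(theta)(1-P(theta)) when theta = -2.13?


P = 1/(1+exp(-(-2.13-1.82))) = 0.0189
I = P*(1-P) = 0.0189 * 0.9811
I = 0.0185

0.0185


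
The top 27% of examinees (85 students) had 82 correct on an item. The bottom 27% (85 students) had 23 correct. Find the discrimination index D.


p_upper = 82/85 = 0.9647
p_lower = 23/85 = 0.2706
D = 0.9647 - 0.2706 = 0.6941

0.6941


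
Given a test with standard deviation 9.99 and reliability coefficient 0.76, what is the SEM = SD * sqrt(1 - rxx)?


SEM = SD * sqrt(1 - rxx)
SEM = 9.99 * sqrt(1 - 0.76)
SEM = 9.99 * sqrt(0.24) = 9.99 * 0.489898
SEM = 4.8941

4.8941


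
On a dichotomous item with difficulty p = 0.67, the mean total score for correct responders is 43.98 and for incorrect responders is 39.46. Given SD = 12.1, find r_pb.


q = 1 - p = 0.33
rpb = ((M1 - M0) / SD) * sqrt(p * q)
rpb = ((43.98 - 39.46) / 12.1) * sqrt(0.67 * 0.33)
rpb = 0.1756

0.1756


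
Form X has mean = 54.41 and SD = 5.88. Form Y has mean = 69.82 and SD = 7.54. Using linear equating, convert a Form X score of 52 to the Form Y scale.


slope = SD_Y / SD_X = 7.54 / 5.88 ~ 1.2823
intercept = mean_Y - slope * mean_X = 69.82 - (7.54 / 5.88) * 54.41 ~ 0.0494
Y = slope * X + intercept. To avoid rounding drift from the rounded slope/intercept, evaluate the equivalent form Y = mean_Y + SD_Y * (X - mean_X) / SD_X at full precision:
Y = 69.82 + 7.54 * (52 - 54.41) / 5.88
Y = 69.82 - 7.54 * 2.41 / 5.88
Y = 69.82 - 18.1714 / 5.88
Y = 69.82 - 3.0904
Y = 66.7296

66.7296


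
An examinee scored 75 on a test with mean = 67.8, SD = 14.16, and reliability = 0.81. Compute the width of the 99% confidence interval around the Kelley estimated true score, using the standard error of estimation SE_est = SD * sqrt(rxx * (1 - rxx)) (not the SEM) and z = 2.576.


True score estimate = 0.81*75 + 0.19*67.8 = 73.632
SE_est = SD * sqrt(rxx * (1 - rxx)) = 14.16 * sqrt(0.81 * 0.19) = 14.16 * sqrt(0.1539) = 5.554981
CI = T_est +/- z * SE_est, so width = 2 * z * SE_est = 2 * 2.576 * 5.554981
Width = 28.6193

28.6193


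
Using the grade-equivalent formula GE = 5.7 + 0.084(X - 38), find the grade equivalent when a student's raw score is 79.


raw - median = 79 - 38 = 41
slope * diff = 0.084 * 41 = 3.444
GE = 5.7 + 3.444
GE = 9.144

9.144


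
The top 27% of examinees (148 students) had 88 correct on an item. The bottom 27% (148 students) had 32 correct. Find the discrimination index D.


p_upper = 88/148 = 0.5946
p_lower = 32/148 = 0.2162
D = 0.5946 - 0.2162 = 0.3784

0.3784


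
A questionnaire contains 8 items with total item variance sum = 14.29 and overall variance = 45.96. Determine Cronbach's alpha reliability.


alpha = (k/(k-1)) * (1 - sum(si^2)/s_total^2)
= (8/7) * (1 - 14.29/45.96)
alpha = 0.7875

0.7875


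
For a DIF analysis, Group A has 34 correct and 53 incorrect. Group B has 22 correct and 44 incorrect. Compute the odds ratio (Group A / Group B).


Odds_A = 34/53 = 0.6415
Odds_B = 22/44 = 0.5
OR = Odds_A / Odds_B = 0.6415 / 0.5
Exactly, OR = (34 * 44) / (53 * 22) = 1496 / 1166
OR = 1.283

1.283


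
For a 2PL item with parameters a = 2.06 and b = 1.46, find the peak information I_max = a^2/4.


For 2PL, max info at theta = b = 1.46
I_max = a^2 / 4 = 2.06^2 / 4
= 4.2436 / 4
I_max = 1.0609

1.0609


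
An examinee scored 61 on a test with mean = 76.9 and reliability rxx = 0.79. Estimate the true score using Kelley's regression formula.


T_est = rxx * X + (1 - rxx) * mean
T_est = 0.79 * 61 + 0.21 * 76.9
T_est = 48.19 + 16.149
T_est = 64.339

64.339


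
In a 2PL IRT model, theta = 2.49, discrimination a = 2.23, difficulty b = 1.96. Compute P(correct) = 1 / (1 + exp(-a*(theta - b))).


a*(theta - b) = 2.23 * (2.49 - 1.96) = 1.1819
exp(-1.1819) = 0.3067
P = 1 / (1 + 0.3067)
P = 0.7653

0.7653


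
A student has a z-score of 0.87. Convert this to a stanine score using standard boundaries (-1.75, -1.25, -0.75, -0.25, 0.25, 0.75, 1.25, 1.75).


Stanine boundaries: [-1.75, -1.25, -0.75, -0.25, 0.25, 0.75, 1.25, 1.75]
z = 0.87
Check each boundary:
  z >= -1.75 -> could be stanine 2
  z >= -1.25 -> could be stanine 3
  z >= -0.75 -> could be stanine 4
  z >= -0.25 -> could be stanine 5
  z >= 0.25 -> could be stanine 6
  z >= 0.75 -> could be stanine 7
  z < 1.25
  z < 1.75
Highest qualifying boundary gives stanine = 7

7


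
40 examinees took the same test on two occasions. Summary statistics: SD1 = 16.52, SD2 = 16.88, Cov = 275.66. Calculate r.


r = cov(X,Y) / (SD_X * SD_Y)
r = 275.66 / (16.52 * 16.88)
r = 275.66 / 278.8576
r = 0.9885

0.9885


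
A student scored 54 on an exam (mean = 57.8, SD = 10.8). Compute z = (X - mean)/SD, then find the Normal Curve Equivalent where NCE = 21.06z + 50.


z = (X - mean) / SD = (54 - 57.8) / 10.8
z = -3.8 / 10.8
z = -0.3519
NCE = NCE = 21.06z + 50
Carry z at full precision (z = -3.8 / 10.8) into the conversion:
NCE = 21.06 * (-3.8 / 10.8) + 50 = -80.028 / 10.8 + 50
NCE = -7.41 + 50
NCE = 42.59

42.59


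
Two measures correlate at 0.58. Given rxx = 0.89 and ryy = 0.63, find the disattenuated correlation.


r_corrected = rxy / sqrt(rxx * ryy)
= 0.58 / sqrt(0.89 * 0.63)
= 0.58 / sqrt(0.5607)
= 0.58 / 0.748799
r_corrected = 0.7746

0.7746


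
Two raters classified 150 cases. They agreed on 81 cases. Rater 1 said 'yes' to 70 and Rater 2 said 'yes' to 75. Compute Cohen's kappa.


P_o = 81/150 = 0.54
P_e = (70*75 + 80*75) / 22500 = 0.5
kappa = (P_o - P_e) / (1 - P_e)
kappa = (0.54 - 0.5) / (1 - 0.5)
kappa = 0.08

0.08


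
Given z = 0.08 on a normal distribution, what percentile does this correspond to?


CDF(z) = 0.5 * (1 + erf(z/sqrt(2)))
erf(0.0566) = 0.0638
CDF = 0.5319
Percentile rank = 0.5319 * 100 = 53.19

53.19


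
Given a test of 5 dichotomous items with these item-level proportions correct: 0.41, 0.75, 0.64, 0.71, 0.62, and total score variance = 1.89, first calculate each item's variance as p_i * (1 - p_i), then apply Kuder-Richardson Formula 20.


For each item, compute p_i * q_i:
  Item 1: 0.41 * 0.59 = 0.2419
  Item 2: 0.75 * 0.25 = 0.1875
  Item 3: 0.64 * 0.36 = 0.2304
  Item 4: 0.71 * 0.29 = 0.2059
  Item 5: 0.62 * 0.38 = 0.2356
Sum(p_i * q_i) = 0.2419 + 0.1875 + 0.2304 + 0.2059 + 0.2356 = 1.1013
KR-20 = (k/(k-1)) * (1 - Sum(p_i*q_i) / Var_total)
= (5/4) * (1 - 1.1013/1.89)
= 1.25 * 0.4173
KR-20 = 0.5216

0.5216


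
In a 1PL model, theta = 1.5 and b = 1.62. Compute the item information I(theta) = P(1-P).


P = 1/(1+exp(-(1.5-1.62))) = 0.47
I = P*(1-P) = 0.47 * 0.53
I = 0.2491

0.2491


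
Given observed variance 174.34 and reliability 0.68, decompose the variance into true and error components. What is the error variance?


var_true = rxx * var_obs = 0.68 * 174.34 = 118.5512
var_error = var_obs - var_true
var_error = 174.34 - 118.5512
var_error = 55.7888

55.7888


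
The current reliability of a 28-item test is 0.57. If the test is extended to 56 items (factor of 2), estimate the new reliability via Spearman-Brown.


r_new = (n * rxx) / (1 + (n-1) * rxx)
r_new = (2 * 0.57) / (1 + 1 * 0.57)
r_new = 1.14 / 1.57
r_new = 0.7261

0.7261


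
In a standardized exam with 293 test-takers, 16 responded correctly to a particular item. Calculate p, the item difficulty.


Item difficulty p = number correct / total examinees
p = 16 / 293
p = 0.0546

0.0546


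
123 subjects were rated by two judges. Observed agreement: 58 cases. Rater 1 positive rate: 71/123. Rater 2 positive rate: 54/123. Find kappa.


P_o = 58/123 = 0.471545
P_e = (71*54 + 52*69) / 15129 = 0.490581
kappa = (P_o - P_e) / (1 - P_e)
kappa = (0.471545 - 0.490581) / (1 - 0.490581)
kappa = -0.0374

-0.0374


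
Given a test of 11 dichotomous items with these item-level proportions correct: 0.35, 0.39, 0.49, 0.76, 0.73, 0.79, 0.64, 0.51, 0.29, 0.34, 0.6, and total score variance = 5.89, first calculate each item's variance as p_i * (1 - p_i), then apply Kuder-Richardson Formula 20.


For each item, compute p_i * q_i:
  Item 1: 0.35 * 0.65 = 0.2275
  Item 2: 0.39 * 0.61 = 0.2379
  Item 3: 0.49 * 0.51 = 0.2499
  Item 4: 0.76 * 0.24 = 0.1824
  Item 5: 0.73 * 0.27 = 0.1971
  Item 6: 0.79 * 0.21 = 0.1659
  Item 7: 0.64 * 0.36 = 0.2304
  Item 8: 0.51 * 0.49 = 0.2499
  Item 9: 0.29 * 0.71 = 0.2059
  Item 10: 0.34 * 0.66 = 0.2244
  Item 11: 0.6 * 0.4 = 0.24
Sum(p_i * q_i) = 0.2275 + 0.2379 + 0.2499 + 0.1824 + 0.1971 + 0.1659 + 0.2304 + 0.2499 + 0.2059 + 0.2244 + 0.24 = 2.4113
KR-20 = (k/(k-1)) * (1 - Sum(p_i*q_i) / Var_total)
= (11/10) * (1 - 2.4113/5.89)
= 1.1 * 0.5906
KR-20 = 0.6497

0.6497


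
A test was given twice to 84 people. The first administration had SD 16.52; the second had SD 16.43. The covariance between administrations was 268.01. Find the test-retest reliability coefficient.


r = cov(X,Y) / (SD_X * SD_Y)
r = 268.01 / (16.52 * 16.43)
r = 268.01 / 271.4236
r = 0.9874

0.9874


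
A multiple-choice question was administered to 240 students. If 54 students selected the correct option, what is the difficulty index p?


Item difficulty p = number correct / total examinees
p = 54 / 240
p = 0.225

0.225


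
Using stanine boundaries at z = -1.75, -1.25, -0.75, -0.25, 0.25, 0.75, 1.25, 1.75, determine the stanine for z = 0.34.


Stanine boundaries: [-1.75, -1.25, -0.75, -0.25, 0.25, 0.75, 1.25, 1.75]
z = 0.34
Check each boundary:
  z >= -1.75 -> could be stanine 2
  z >= -1.25 -> could be stanine 3
  z >= -0.75 -> could be stanine 4
  z >= -0.25 -> could be stanine 5
  z >= 0.25 -> could be stanine 6
  z < 0.75
  z < 1.25
  z < 1.75
Highest qualifying boundary gives stanine = 6

6


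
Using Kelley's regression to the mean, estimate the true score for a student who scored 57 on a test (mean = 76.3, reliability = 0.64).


T_est = rxx * X + (1 - rxx) * mean
T_est = 0.64 * 57 + 0.36 * 76.3
T_est = 36.48 + 27.468
T_est = 63.948

63.948


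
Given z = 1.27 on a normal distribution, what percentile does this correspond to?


CDF(z) = 0.5 * (1 + erf(z/sqrt(2)))
erf(0.898) = 0.7959
CDF = 0.898
Percentile rank = 0.898 * 100 = 89.8

89.8


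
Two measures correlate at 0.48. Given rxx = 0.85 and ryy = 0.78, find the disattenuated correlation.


r_corrected = rxy / sqrt(rxx * ryy)
= 0.48 / sqrt(0.85 * 0.78)
= 0.48 / sqrt(0.663)
= 0.48 / 0.814248
r_corrected = 0.5895

0.5895


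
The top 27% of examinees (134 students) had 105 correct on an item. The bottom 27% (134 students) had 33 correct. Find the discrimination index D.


p_upper = 105/134 = 0.7836
p_lower = 33/134 = 0.2463
D = 0.7836 - 0.2463 = 0.5373

0.5373


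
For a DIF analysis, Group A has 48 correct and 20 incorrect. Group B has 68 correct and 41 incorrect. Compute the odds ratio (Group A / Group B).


Odds_A = 48/20 = 2.4
Odds_B = 68/41 = 1.6585
OR = Odds_A / Odds_B = 2.4 / 1.6585
Exactly, OR = (48 * 41) / (20 * 68) = 1968 / 1360
OR = 1.4471

1.4471


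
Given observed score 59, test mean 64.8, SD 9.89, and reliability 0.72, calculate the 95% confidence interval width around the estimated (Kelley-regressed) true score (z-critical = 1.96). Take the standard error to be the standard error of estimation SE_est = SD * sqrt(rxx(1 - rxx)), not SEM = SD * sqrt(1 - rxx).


True score estimate = 0.72*59 + 0.28*64.8 = 60.624
SE_est = SD * sqrt(rxx * (1 - rxx)) = 9.89 * sqrt(0.72 * 0.28) = 9.89 * sqrt(0.2016) = 4.440599
CI = T_est +/- z * SE_est, so width = 2 * z * SE_est = 2 * 1.96 * 4.440599
Width = 17.4071

17.4071


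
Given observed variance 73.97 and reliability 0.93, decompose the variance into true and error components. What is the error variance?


var_true = rxx * var_obs = 0.93 * 73.97 = 68.7921
var_error = var_obs - var_true
var_error = 73.97 - 68.7921
var_error = 5.1779

5.1779


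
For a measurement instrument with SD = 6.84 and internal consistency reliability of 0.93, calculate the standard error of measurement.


SEM = SD * sqrt(1 - rxx)
SEM = 6.84 * sqrt(1 - 0.93)
SEM = 6.84 * sqrt(0.07) = 6.84 * 0.264575
SEM = 1.8097

1.8097


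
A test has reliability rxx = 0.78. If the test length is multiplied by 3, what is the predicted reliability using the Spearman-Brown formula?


r_new = (n * rxx) / (1 + (n-1) * rxx)
r_new = (3 * 0.78) / (1 + 2 * 0.78)
r_new = 2.34 / 2.56
r_new = 0.9141

0.9141


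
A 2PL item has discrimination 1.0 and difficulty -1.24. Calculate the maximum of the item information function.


For 2PL, max info at theta = b = -1.24
I_max = a^2 / 4 = 1.0^2 / 4
= 1.0 / 4
I_max = 0.25

0.25


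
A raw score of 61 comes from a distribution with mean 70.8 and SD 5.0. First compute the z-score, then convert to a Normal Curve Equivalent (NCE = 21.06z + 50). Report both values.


z = (X - mean) / SD = (61 - 70.8) / 5.0
z = -9.8 / 5.0
z = -1.96
NCE = NCE = 21.06z + 50
Carry z at full precision (z = -9.8 / 5.0) into the conversion:
NCE = 21.06 * (-9.8 / 5.0) + 50 = -206.388 / 5.0 + 50
NCE = -41.2776 + 50
NCE = 8.7224

8.7224


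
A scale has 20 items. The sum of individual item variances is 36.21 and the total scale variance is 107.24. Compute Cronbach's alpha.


alpha = (k/(k-1)) * (1 - sum(si^2)/s_total^2)
= (20/19) * (1 - 36.21/107.24)
alpha = 0.6972

0.6972


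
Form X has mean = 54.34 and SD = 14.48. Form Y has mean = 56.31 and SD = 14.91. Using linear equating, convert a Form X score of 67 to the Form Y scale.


slope = SD_Y / SD_X = 14.91 / 14.48 ~ 1.0297
intercept = mean_Y - slope * mean_X = 56.31 - (14.91 / 14.48) * 54.34 ~ 0.3563
Y = slope * X + intercept. To avoid rounding drift from the rounded slope/intercept, evaluate the equivalent form Y = mean_Y + SD_Y * (X - mean_X) / SD_X at full precision:
Y = 56.31 + 14.91 * (67 - 54.34) / 14.48
Y = 56.31 + 14.91 * 12.66 / 14.48
Y = 56.31 + 188.7606 / 14.48
Y = 56.31 + 13.036
Y = 69.346

69.346


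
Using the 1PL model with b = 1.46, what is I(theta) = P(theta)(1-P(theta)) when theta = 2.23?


P = 1/(1+exp(-(2.23-1.46))) = 0.6835
I = P*(1-P) = 0.6835 * 0.3165
I = 0.2163

0.2163


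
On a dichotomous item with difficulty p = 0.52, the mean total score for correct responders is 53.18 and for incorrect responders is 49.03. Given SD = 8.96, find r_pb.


q = 1 - p = 0.48
rpb = ((M1 - M0) / SD) * sqrt(p * q)
rpb = ((53.18 - 49.03) / 8.96) * sqrt(0.52 * 0.48)
rpb = 0.2314

0.2314


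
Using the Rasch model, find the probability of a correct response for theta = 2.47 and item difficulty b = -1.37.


theta - b = 2.47 - -1.37 = 3.84
exp(-(theta - b)) = exp(-3.84) = 0.0215
P = 1 / (1 + 0.0215)
P = 0.979

0.979


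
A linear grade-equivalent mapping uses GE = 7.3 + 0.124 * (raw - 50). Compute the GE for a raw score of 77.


raw - median = 77 - 50 = 27
slope * diff = 0.124 * 27 = 3.348
GE = 7.3 + 3.348
GE = 10.648

10.648


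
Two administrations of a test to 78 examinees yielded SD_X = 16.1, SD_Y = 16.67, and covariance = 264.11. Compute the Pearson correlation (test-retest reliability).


r = cov(X,Y) / (SD_X * SD_Y)
r = 264.11 / (16.1 * 16.67)
r = 264.11 / 268.387
r = 0.9841

0.9841


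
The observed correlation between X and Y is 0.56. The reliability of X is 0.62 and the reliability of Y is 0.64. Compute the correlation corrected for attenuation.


r_corrected = rxy / sqrt(rxx * ryy)
= 0.56 / sqrt(0.62 * 0.64)
= 0.56 / sqrt(0.3968)
= 0.56 / 0.629921
r_corrected = 0.889

0.889


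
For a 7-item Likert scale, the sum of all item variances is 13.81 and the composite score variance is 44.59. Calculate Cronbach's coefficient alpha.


alpha = (k/(k-1)) * (1 - sum(si^2)/s_total^2)
= (7/6) * (1 - 13.81/44.59)
alpha = 0.8053

0.8053


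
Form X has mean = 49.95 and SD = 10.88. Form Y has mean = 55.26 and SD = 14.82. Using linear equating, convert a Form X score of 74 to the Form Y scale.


slope = SD_Y / SD_X = 14.82 / 10.88 ~ 1.3621
intercept = mean_Y - slope * mean_X = 55.26 - (14.82 / 10.88) * 49.95 ~ -12.7785
Y = slope * X + intercept. To avoid rounding drift from the rounded slope/intercept, evaluate the equivalent form Y = mean_Y + SD_Y * (X - mean_X) / SD_X at full precision:
Y = 55.26 + 14.82 * (74 - 49.95) / 10.88
Y = 55.26 + 14.82 * 24.05 / 10.88
Y = 55.26 + 356.421 / 10.88
Y = 55.26 + 32.7593
Y = 88.0193

88.0193


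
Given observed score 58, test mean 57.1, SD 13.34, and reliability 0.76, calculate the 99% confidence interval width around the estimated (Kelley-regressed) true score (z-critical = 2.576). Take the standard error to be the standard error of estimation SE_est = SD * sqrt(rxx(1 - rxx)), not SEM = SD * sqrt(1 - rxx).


True score estimate = 0.76*58 + 0.24*57.1 = 57.784
SE_est = SD * sqrt(rxx * (1 - rxx)) = 13.34 * sqrt(0.76 * 0.24) = 13.34 * sqrt(0.1824) = 5.697289
CI = T_est +/- z * SE_est, so width = 2 * z * SE_est = 2 * 2.576 * 5.697289
Width = 29.3524

29.3524


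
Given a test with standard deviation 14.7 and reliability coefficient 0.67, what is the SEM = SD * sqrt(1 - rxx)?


SEM = SD * sqrt(1 - rxx)
SEM = 14.7 * sqrt(1 - 0.67)
SEM = 14.7 * sqrt(0.33) = 14.7 * 0.574456
SEM = 8.4445

8.4445


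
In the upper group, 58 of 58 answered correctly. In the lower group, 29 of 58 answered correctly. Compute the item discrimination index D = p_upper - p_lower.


p_upper = 58/58 = 1.0
p_lower = 29/58 = 0.5
D = 1.0 - 0.5 = 0.5

0.5


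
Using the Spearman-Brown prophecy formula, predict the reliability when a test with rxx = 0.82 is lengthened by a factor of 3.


r_new = (n * rxx) / (1 + (n-1) * rxx)
r_new = (3 * 0.82) / (1 + 2 * 0.82)
r_new = 2.46 / 2.64
r_new = 0.9318

0.9318


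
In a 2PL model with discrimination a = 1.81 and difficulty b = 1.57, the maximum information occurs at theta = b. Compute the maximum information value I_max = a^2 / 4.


For 2PL, max info at theta = b = 1.57
I_max = a^2 / 4 = 1.81^2 / 4
= 3.2761 / 4
I_max = 0.819

0.819


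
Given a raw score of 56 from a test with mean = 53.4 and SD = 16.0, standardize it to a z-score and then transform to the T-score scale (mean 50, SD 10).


z = (X - mean) / SD = (56 - 53.4) / 16.0
z = 2.6 / 16.0
z = 0.1625
T-score = T = 50 + 10z
Carry z at full precision (z = 2.6 / 16.0) into the conversion:
T-score = 50 + 10 * (2.6 / 16.0) = 50 + 26 / 16.0
T-score = 50 + 1.625
T-score = 51.625

51.625
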